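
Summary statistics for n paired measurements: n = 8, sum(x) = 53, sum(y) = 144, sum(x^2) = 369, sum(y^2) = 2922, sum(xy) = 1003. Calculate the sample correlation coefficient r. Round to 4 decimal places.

0.6380

S_xy = nΣxy − ΣxΣy = 8·1003 − 53·144 = 8024 − 7632 = 392
S_xx = nΣx² − (Σx)² = 8·369 − 53² = 2952 − 2809 = 143
S_yy = nΣy² − (Σy)² = 8·2922 − 144² = 23376 − 20736 = 2640
r = S_xy / √(S_xx·S_yy) = 392 / √(143·2640) = 392 / √377520 = 392 / 614.4266 = 0.6380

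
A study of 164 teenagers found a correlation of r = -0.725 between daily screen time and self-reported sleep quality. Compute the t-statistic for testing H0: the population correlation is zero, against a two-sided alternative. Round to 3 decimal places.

t = r·√(n−2) / √(1−r²) with r = -0.725, n = 164
  = -0.725·√162 / √(1 − 0.525625)
  = -0.725·12.727922 / 0.688749
  = -9.227743 / 0.688749 = -13.398

-13.398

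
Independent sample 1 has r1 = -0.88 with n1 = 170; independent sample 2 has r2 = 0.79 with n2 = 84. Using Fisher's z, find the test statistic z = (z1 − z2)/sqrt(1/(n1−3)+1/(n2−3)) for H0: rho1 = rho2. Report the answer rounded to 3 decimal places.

-18.074

Fisher z-transforms: z1 = atanh(-0.88) = -1.375768, z2 = atanh(0.79) = 1.071432; difference d = -2.447200
Var(d) = 1/167 + 1/81 = 0.0059880 + 0.0123457 = 0.0183337
z = d/√Var(d) = -2.447200 / √0.0183337 = -2.447200 / 0.135402 = -18.074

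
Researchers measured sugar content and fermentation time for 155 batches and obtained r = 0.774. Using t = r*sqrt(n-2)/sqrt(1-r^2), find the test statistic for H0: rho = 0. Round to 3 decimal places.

15.120

1 − r² = 1 − 0.599076 = 0.400924;  √(1−r²) = 0.633186
√(n−2) = √153 = 12.369317
t = r·√(n−2)/√(1−r²) = 0.774 · 12.369317 / 0.633186 = 15.120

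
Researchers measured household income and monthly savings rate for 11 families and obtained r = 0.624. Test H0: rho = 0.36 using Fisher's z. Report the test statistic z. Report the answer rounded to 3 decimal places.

Fisher z: atanh(0.624) = 0.731529, atanh(0.36) = 0.376886
z = (z_r − z_0)·√(n−3) = (0.731529 − 0.376886)·√8 = 0.354643 · 2.828427 = 1.003

1.003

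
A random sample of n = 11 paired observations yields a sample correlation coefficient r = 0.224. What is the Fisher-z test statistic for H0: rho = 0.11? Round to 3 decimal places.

Fisher z: atanh(0.224) = 0.227863, atanh(0.11) = 0.110447
z = (z_r − z_0)·√(n−3) = (0.227863 − 0.110447)·√8 = 0.117416 · 2.828427 = 0.332

0.332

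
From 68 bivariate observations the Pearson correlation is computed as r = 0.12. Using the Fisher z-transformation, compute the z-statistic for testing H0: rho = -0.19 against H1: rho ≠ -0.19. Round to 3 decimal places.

Fisher z: atanh(0.12) = 0.120581, atanh(-0.19) = -0.192337
z = (z_r − z_0)·√(n−3) = (0.120581 − (-0.192337))·√65 = 0.312918 · 8.062258 = 2.523

2.523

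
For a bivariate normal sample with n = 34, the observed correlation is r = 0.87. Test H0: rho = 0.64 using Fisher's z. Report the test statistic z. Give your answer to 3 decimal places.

3.201

Fisher z: atanh(0.87) = 1.333080, atanh(0.64) = 0.758174
z = (z_r − z_0)·√(n−3) = (1.333080 − 0.758174)·√31 = 0.574906 · 5.567764 = 3.201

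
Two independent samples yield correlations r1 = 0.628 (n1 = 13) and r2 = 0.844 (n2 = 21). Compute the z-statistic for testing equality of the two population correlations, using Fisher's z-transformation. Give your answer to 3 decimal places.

-1.260

Fisher z-transforms: z1 = atanh(0.628) = 0.738107, z2 = atanh(0.844) = 1.234918; difference d = -0.496811
Var(d) = 1/10 + 1/18 = 0.1000000 + 0.0555556 = 0.1555556
z = d/√Var(d) = -0.496811 / √0.1555556 = -0.496811 / 0.394405 = -1.260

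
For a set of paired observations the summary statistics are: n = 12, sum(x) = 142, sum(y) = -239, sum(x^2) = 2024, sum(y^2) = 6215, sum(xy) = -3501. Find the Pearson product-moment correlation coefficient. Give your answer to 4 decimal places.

S_xy = nΣxy − ΣxΣy = 12·(-3501) − 142·(-239) = -42012 − (-33938) = -8074
S_xx = nΣx² − (Σx)² = 12·2024 − 142² = 24288 − 20164 = 4124
S_yy = nΣy² − (Σy)² = 12·6215 − (-239)² = 74580 − 57121 = 17459
r = S_xy / √(S_xx·S_yy) = -8074 / √(4124·17459) = -8074 / √72000916 = -8074 / 8485.3353 = -0.9515

-0.9515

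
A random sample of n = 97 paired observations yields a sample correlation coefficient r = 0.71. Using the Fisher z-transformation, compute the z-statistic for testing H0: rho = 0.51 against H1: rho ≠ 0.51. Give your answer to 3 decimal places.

3.146

z_r = atanh(0.71) = 0.887184,  z_0 = atanh(0.51) = 0.562730
SE = 1/√(n−3) = 1/√94 = 0.103142
z = (z_r − z_0)/SE = (0.887184 − 0.562730) / 0.103142 = 0.324454 / 0.103142 = 3.146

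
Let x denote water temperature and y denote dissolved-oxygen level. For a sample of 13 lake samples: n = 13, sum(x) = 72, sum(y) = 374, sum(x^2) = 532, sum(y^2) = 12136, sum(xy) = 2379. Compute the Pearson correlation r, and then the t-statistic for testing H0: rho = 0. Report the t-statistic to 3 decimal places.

3.425

Numerator: nΣxy − (Σx)(Σy) = 13·2379 − (72)(374) = 3999
Denominator: √[(nΣx²−(Σx)²)(nΣy²−(Σy)²)]
  nΣx²−(Σx)² = 13·532 − 5184 = 1732;  nΣy²−(Σy)² = 13·12136 − 139876 = 17892
  √(1732·17892) = √30988944 = 5566.7714
r = 3999 / 5566.7714 = 0.7184
t = r·√(n−2)/√(1−r²) = 0.7184·√11 / √(1−0.516099) = 2.382663 / 0.695630 = 3.425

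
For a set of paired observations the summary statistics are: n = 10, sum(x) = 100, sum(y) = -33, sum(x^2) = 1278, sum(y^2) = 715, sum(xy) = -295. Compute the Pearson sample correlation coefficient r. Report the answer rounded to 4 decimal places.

Numerator: nΣxy − (Σx)(Σy) = 10·(-295) − (100)(-33) = 350
Denominator: √[(nΣx²−(Σx)²)(nΣy²−(Σy)²)]
  nΣx²−(Σx)² = 10·1278 − 10000 = 2780;  nΣy²−(Σy)² = 10·715 − 1089 = 6061
  √(2780·6061) = √16849580 = 4104.8240
r = 350 / 4104.8240 = 0.0853

0.0853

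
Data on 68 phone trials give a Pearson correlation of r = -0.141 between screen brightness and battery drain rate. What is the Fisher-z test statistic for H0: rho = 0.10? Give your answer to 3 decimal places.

-1.953

Fisher z: atanh(-0.141) = -0.141946, atanh(0.10) = 0.100335
z = (z_r − z_0)·√(n−3) = (-0.141946 − 0.100335)·√65 = -0.242281 · 8.062258 = -1.953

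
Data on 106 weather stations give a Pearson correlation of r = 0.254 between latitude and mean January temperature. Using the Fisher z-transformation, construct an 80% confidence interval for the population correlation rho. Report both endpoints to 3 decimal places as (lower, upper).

Fisher z: z_r = atanh(r) = ½·ln((1+0.254)/(1−0.254)) = 0.259684
SE(z) = 1/√(n−3) = 1/√103 = 0.098533
80% ⇒ z* = 1.282; margin = 1.282·0.098533 = 0.126319
CI on z-scale: (0.133365, 0.386003)
Back-transform: tanh(0.133365) = 0.132580, tanh(0.386003) = 0.367909

(0.133, 0.368)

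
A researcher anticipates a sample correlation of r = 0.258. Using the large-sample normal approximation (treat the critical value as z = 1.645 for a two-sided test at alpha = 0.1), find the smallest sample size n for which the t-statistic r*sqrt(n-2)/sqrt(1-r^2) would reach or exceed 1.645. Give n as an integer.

Need r·√(n−2)/√(1−r²) ≥ 1.645
√(n−2) ≥ 1.645·√(1−0.066564) / 0.258 = 1.645·0.966145 / 0.258 = 6.1601
n−2 ≥ 37.9468  ⇒  n ≥ 39.9468
Smallest integer n = 40

40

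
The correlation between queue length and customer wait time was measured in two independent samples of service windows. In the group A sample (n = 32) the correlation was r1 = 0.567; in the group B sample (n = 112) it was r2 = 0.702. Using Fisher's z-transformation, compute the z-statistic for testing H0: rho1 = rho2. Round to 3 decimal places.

Fisher z-transforms: z1 = atanh(0.567) = 0.643090, z2 = atanh(0.702) = 0.871233; difference d = -0.228143
Var(d) = 1/29 + 1/109 = 0.0344828 + 0.0091743 = 0.0436571
z = d/√Var(d) = -0.228143 / √0.0436571 = -0.228143 / 0.208943 = -1.092

-1.092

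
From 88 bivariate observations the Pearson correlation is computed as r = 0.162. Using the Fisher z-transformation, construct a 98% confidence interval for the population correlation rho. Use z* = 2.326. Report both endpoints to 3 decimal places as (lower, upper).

(-0.089, 0.393)

Fisher z: z_r = atanh(r) = ½·ln((1+0.162)/(1−0.162)) = 0.163440
SE(z) = 1/√(n−3) = 1/√85 = 0.108465
98% ⇒ z* = 2.326; margin = 2.326·0.108465 = 0.252290
CI on z-scale: (-0.088850, 0.415730)
Back-transform: tanh(-0.088850) = -0.088617, tanh(0.415730) = 0.393327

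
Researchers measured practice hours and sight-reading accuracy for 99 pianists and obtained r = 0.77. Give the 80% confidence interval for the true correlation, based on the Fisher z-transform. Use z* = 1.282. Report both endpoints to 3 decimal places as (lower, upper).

(0.711, 0.818)

z_r = atanh(0.77) = 1.020328;  SE = 1/√(n−3) = 1/√96 = 0.102062
z-limits: 1.020328 ± 1.282·0.102062 = 1.020328 ± 0.130843 = [0.889485, 1.151171]
ρ-limits: (tanh 0.889485, tanh 1.151171) = (0.711, 0.818)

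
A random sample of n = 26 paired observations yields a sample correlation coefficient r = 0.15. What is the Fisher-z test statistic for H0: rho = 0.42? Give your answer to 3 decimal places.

-1.422

z_r = atanh(0.15) = 0.151140,  z_0 = atanh(0.42) = 0.447692
SE = 1/√(n−3) = 1/√23 = 0.208514
z = (z_r − z_0)/SE = (0.151140 − 0.447692) / 0.208514 = -0.296552 / 0.208514 = -1.422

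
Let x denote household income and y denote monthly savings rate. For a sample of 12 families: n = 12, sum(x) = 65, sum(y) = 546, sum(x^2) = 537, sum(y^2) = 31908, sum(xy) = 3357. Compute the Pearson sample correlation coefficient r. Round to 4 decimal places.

0.3495

Numerator: nΣxy − (Σx)(Σy) = 12·3357 − (65)(546) = 4794
Denominator: √[(nΣx²−(Σx)²)(nΣy²−(Σy)²)]
  nΣx²−(Σx)² = 12·537 − 4225 = 2219;  nΣy²−(Σy)² = 12·31908 − 298116 = 84780
  √(2219·84780) = √188126820 = 13715.9331
r = 4794 / 13715.9331 = 0.3495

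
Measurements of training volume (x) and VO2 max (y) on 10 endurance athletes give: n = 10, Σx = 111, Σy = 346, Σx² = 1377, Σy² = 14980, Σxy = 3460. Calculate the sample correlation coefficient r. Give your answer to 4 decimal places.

-0.5765

S_xy = nΣxy − ΣxΣy = 10·3460 − 111·346 = 34600 − 38406 = -3806
S_xx = nΣx² − (Σx)² = 10·1377 − 111² = 13770 − 12321 = 1449
S_yy = nΣy² − (Σy)² = 10·14980 − 346² = 149800 − 119716 = 30084
r = S_xy / √(S_xx·S_yy) = -3806 / √(1449·30084) = -3806 / √43591716 = -3806 / 6602.4023 = -0.5765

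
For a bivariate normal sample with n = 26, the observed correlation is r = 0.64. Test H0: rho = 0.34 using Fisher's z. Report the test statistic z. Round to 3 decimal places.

1.938

z_r = atanh(0.64) = 0.758174,  z_0 = atanh(0.34) = 0.354093
SE = 1/√(n−3) = 1/√23 = 0.208514
z = (z_r − z_0)/SE = (0.758174 − 0.354093) / 0.208514 = 0.404081 / 0.208514 = 1.938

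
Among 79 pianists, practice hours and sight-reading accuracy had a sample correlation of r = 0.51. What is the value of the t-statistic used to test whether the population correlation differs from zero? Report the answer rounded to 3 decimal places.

5.203

1 − r² = 1 − 0.2601 = 0.7399;  √(1−r²) = 0.860174
√(n−2) = √77 = 8.774964
t = r·√(n−2)/√(1−r²) = 0.51 · 8.774964 / 0.860174 = 5.203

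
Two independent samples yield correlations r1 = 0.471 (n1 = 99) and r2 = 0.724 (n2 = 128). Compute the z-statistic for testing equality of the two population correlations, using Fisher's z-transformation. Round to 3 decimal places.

-2.982

Fisher z-transforms: z1 = atanh(0.471) = 0.511355, z2 = atanh(0.724) = 0.916001; difference d = -0.404646
Var(d) = 1/96 + 1/125 = 0.0104167 + 0.0080000 = 0.0184167
z = d/√Var(d) = -0.404646 / √0.0184167 = -0.404646 / 0.135708 = -2.982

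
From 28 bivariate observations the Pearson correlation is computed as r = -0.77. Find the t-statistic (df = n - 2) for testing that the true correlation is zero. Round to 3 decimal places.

t = r·√(n−2) / √(1−r²) with r = -0.77, n = 28
  = -0.77·√26 / √(1 − 0.5929)
  = -0.77·5.099020 / 0.638044
  = -3.926245 / 0.638044 = -6.154

-6.154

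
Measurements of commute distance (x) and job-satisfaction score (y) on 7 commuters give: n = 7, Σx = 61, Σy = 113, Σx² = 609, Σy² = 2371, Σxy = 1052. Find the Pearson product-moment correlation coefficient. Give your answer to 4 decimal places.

Numerator: nΣxy − (Σx)(Σy) = 7·1052 − (61)(113) = 471
Denominator: √[(nΣx²−(Σx)²)(nΣy²−(Σy)²)]
  nΣx²−(Σx)² = 7·609 − 3721 = 542;  nΣy²−(Σy)² = 7·2371 − 12769 = 3828
  √(542·3828) = √2074776 = 1440.4083
r = 471 / 1440.4083 = 0.3270

0.3270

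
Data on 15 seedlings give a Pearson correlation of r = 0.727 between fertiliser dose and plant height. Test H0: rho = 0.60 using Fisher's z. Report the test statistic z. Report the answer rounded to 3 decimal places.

0.794

Fisher z: atanh(0.727) = 0.922335, atanh(0.60) = 0.693147
z = (z_r − z_0)·√(n−3) = (0.922335 − 0.693147)·√12 = 0.229188 · 3.464102 = 0.794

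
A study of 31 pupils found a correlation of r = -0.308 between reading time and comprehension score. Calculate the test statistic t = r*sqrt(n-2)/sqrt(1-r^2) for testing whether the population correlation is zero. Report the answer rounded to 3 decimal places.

-1.743

1 − r² = 1 − 0.094864 = 0.905136;  √(1−r²) = 0.951386
√(n−2) = √29 = 5.385165
t = r·√(n−2)/√(1−r²) = -0.308 · 5.385165 / 0.951386 = -1.743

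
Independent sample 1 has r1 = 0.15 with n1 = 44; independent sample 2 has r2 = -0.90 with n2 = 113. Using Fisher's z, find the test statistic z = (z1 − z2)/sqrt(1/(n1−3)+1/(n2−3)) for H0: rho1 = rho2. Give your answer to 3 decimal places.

Fisher z-transforms: z1 = atanh(0.15) = 0.151140, z2 = atanh(-0.90) = -1.472219; difference d = 1.623359
Var(d) = 1/41 + 1/110 = 0.0243902 + 0.0090909 = 0.0334811
z = d/√Var(d) = 1.623359 / √0.0334811 = 1.623359 / 0.182978 = 8.872

8.872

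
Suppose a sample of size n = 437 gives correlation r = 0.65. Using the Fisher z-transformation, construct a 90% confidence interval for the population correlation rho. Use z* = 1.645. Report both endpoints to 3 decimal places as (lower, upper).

(0.602, 0.693)

Fisher z: z_r = atanh(r) = ½·ln((1+0.65)/(1−0.65)) = 0.775299
SE(z) = 1/√(n−3) = 1/√434 = 0.048002
90% ⇒ z* = 1.645; margin = 1.645·0.048002 = 0.078963
CI on z-scale: (0.696336, 0.854262)
Back-transform: tanh(0.696336) = 0.602037, tanh(0.854262) = 0.693289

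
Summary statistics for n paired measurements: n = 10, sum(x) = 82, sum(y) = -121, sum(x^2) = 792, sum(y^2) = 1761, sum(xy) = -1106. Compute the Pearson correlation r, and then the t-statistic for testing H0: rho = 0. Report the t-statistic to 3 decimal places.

S_xy = nΣxy − ΣxΣy = 10·(-1106) − 82·(-121) = -11060 − (-9922) = -1138
S_xx = nΣx² − (Σx)² = 10·792 − 82² = 7920 − 6724 = 1196
S_yy = nΣy² − (Σy)² = 10·1761 − (-121)² = 17610 − 14641 = 2969
r = S_xy / √(S_xx·S_yy) = -1138 / √(1196·2969) = -1138 / √3550924 = -1138 / 1884.3896 = -0.6039
t = r·√(n−2)/√(1−r²) = -0.6039·√8 / √(1−0.364695) = -1.708087 / 0.797060 = -2.143

-2.143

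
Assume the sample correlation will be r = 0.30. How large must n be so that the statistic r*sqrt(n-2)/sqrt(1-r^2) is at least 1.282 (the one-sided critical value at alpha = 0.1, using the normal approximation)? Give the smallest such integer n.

19

Need r·√(n−2)/√(1−r²) ≥ 1.282
√(n−2) ≥ 1.282·√(1−0.0900) / 0.30 = 1.282·0.953939 / 0.30 = 4.0765
n−2 ≥ 16.6179  ⇒  n ≥ 18.6179
Smallest integer n = 19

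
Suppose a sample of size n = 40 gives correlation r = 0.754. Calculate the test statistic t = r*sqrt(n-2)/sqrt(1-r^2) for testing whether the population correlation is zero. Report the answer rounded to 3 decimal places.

t = r·√(n−2) / √(1−r²) with r = 0.754, n = 40
  = 0.754·√38 / √(1 − 0.568516)
  = 0.754·6.164414 / 0.656874
  = 4.647968 / 0.656874 = 7.076

7.076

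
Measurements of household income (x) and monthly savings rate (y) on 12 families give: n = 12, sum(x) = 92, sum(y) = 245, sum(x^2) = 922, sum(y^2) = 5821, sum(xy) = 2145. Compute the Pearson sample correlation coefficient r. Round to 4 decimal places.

Numerator: nΣxy − (Σx)(Σy) = 12·2145 − (92)(245) = 3200
Denominator: √[(nΣx²−(Σx)²)(nΣy²−(Σy)²)]
  nΣx²−(Σx)² = 12·922 − 8464 = 2600;  nΣy²−(Σy)² = 12·5821 − 60025 = 9827
  √(2600·9827) = √25550200 = 5054.7206
r = 3200 / 5054.7206 = 0.6331

0.6331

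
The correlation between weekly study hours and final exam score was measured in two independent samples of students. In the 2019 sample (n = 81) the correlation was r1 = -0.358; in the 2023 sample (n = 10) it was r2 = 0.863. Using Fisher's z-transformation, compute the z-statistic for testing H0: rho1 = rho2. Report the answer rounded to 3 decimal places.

-4.257

z1 = atanh(-0.358) = -0.374590,  z2 = atanh(0.863) = 1.304981
SE = √(1/(n1−3) + 1/(n2−3)) = √(1/78 + 1/7) = √(0.0128205 + 0.1428571) = √0.1556776 = 0.394560
z = (z1 − z2)/SE = (-0.374590 − 1.304981) / 0.394560 = -1.679571 / 0.394560 = -4.257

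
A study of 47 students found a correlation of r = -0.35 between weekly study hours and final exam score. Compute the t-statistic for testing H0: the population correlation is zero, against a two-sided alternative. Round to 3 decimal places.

t = r·√(n−2) / √(1−r²) with r = -0.35, n = 47
  = -0.35·√45 / √(1 − 0.1225)
  = -0.35·6.708204 / 0.936750
  = -2.347871 / 0.936750 = -2.506

-2.506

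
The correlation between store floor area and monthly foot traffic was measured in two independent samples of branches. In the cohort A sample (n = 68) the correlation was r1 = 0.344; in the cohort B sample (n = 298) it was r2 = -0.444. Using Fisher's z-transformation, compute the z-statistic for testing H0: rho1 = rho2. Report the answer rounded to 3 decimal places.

Fisher z-transforms: z1 = atanh(0.344) = 0.358622, z2 = atanh(-0.444) = -0.477202; difference d = 0.835824
Var(d) = 1/65 + 1/295 = 0.0153846 + 0.0033898 = 0.0187744
z = d/√Var(d) = 0.835824 / √0.0187744 = 0.835824 / 0.137020 = 6.100

6.100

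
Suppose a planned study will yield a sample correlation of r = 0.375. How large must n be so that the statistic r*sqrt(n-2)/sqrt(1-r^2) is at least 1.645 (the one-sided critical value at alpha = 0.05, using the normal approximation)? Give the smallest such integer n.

r√(n−2)/√(1−r²) ≥ 1.645  ⇔  n−2 ≥ (1.645)²·(1−r²)/r²
(1−r²)/r² = (1−0.140625)/0.140625 = 6.1111
n ≥ 2 + 2.706025·6.1111 = 2 + 16.5368 = 18.5368
⌈18.5368⌉ = 19

19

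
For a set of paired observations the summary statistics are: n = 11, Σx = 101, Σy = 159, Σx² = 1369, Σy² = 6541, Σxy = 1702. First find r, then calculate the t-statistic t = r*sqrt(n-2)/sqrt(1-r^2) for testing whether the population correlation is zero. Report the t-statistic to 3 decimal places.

0.539

Numerator: nΣxy − (Σx)(Σy) = 11·1702 − (101)(159) = 2663
Denominator: √[(nΣx²−(Σx)²)(nΣy²−(Σy)²)]
  nΣx²−(Σx)² = 11·1369 − 10201 = 4858;  nΣy²−(Σy)² = 11·6541 − 25281 = 46670
  √(4858·46670) = √226722860 = 15057.3192
r = 2663 / 15057.3192 = 0.1769
t = r·√(n−2)/√(1−r²) = 0.1769·√9 / √(1−0.031294) = 0.530700 / 0.984229 = 0.539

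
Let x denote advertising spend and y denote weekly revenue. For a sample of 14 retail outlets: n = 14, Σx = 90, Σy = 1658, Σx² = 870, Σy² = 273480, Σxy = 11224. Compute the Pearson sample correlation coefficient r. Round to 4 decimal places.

0.1193

Numerator: nΣxy − (Σx)(Σy) = 14·11224 − (90)(1658) = 7916
Denominator: √[(nΣx²−(Σx)²)(nΣy²−(Σy)²)]
  nΣx²−(Σx)² = 14·870 − 8100 = 4080;  nΣy²−(Σy)² = 14·273480 − 2748964 = 1079756
  √(4080·1079756) = √4405404480 = 66373.2211
r = 7916 / 66373.2211 = 0.1193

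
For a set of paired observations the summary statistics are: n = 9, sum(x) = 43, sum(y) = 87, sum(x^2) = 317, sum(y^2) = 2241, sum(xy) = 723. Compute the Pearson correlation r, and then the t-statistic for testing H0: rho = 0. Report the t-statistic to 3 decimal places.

3.273

S_xy = nΣxy − ΣxΣy = 9·723 − 43·87 = 6507 − 3741 = 2766
S_xx = nΣx² − (Σx)² = 9·317 − 43² = 2853 − 1849 = 1004
S_yy = nΣy² − (Σy)² = 9·2241 − 87² = 20169 − 7569 = 12600
r = S_xy / √(S_xx·S_yy) = 2766 / √(1004·12600) = 2766 / √12650400 = 2766 / 3556.7401 = 0.7777
t = r·√(n−2)/√(1−r²) = 0.7777·√7 / √(1−0.604817) = 2.057601 / 0.628636 = 3.273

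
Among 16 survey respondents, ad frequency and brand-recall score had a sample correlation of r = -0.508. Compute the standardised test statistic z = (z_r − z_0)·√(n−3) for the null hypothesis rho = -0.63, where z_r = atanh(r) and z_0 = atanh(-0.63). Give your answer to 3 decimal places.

Fisher z: atanh(-0.508) = -0.560030, atanh(-0.63) = -0.741416
z = (z_r − z_0)·√(n−3) = (-0.560030 − (-0.741416))·√13 = 0.181386 · 3.605551 = 0.654

0.654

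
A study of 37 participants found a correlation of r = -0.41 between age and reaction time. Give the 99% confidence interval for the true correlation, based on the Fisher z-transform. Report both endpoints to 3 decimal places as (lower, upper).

Fisher z: z_r = atanh(r) = ½·ln((1+(-0.41))/(1−(-0.41))) = -0.435611
SE(z) = 1/√(n−3) = 1/√34 = 0.171499
99% ⇒ z* = 2.576; margin = 2.576·0.171499 = 0.441781
CI on z-scale: (-0.877392, 0.006170)
Back-transform: tanh(-0.877392) = -0.705110, tanh(0.006170) = 0.006170

(-0.705, 0.006)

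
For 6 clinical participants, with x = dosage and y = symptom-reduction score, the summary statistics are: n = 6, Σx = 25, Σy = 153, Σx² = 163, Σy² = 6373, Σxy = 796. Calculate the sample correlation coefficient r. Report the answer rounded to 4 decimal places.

0.4157

S_xy = nΣxy − ΣxΣy = 6·796 − 25·153 = 4776 − 3825 = 951
S_xx = nΣx² − (Σx)² = 6·163 − 25² = 978 − 625 = 353
S_yy = nΣy² − (Σy)² = 6·6373 − 153² = 38238 − 23409 = 14829
r = S_xy / √(S_xx·S_yy) = 951 / √(353·14829) = 951 / √5234637 = 951 / 2287.9329 = 0.4157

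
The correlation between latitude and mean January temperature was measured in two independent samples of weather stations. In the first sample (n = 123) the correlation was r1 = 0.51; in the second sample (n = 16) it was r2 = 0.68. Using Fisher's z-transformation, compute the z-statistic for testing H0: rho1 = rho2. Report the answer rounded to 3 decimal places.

Fisher z-transforms: z1 = atanh(0.51) = 0.562730, z2 = atanh(0.68) = 0.829114; difference d = -0.266384
Var(d) = 1/120 + 1/13 = 0.0083333 + 0.0769231 = 0.0852564
z = d/√Var(d) = -0.266384 / √0.0852564 = -0.266384 / 0.291987 = -0.912

-0.912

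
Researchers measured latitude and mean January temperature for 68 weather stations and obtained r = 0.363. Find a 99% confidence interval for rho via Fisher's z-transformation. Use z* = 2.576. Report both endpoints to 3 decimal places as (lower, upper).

Fisher z: z_r = atanh(r) = ½·ln((1+0.363)/(1−0.363)) = 0.380337
SE(z) = 1/√(n−3) = 1/√65 = 0.124035
99% ⇒ z* = 2.576; margin = 2.576·0.124035 = 0.319514
CI on z-scale: (0.060823, 0.699851)
Back-transform: tanh(0.060823) = 0.060748, tanh(0.699851) = 0.604273

(0.061, 0.604)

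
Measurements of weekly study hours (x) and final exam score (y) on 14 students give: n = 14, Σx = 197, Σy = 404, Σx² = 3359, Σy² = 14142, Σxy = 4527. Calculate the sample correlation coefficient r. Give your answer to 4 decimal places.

-0.9590

S_xy = nΣxy − ΣxΣy = 14·4527 − 197·404 = 63378 − 79588 = -16210
S_xx = nΣx² − (Σx)² = 14·3359 − 197² = 47026 − 38809 = 8217
S_yy = nΣy² − (Σy)² = 14·14142 − 404² = 197988 − 163216 = 34772
r = S_xy / √(S_xx·S_yy) = -16210 / √(8217·34772) = -16210 / √285721524 = -16210 / 16903.2992 = -0.9590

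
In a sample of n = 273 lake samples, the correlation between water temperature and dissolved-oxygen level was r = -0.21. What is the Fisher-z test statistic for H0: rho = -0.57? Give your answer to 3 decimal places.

7.137

z_r = atanh(-0.21) = -0.213171,  z_0 = atanh(-0.57) = -0.647523
SE = 1/√(n−3) = 1/√270 = 0.060858
z = (z_r − z_0)/SE = (-0.213171 − (-0.647523)) / 0.060858 = 0.434352 / 0.060858 = 7.137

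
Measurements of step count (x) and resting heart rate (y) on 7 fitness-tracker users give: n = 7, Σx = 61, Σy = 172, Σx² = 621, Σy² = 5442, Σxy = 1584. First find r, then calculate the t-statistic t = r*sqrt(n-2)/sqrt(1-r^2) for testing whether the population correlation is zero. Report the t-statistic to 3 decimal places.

0.598

Numerator: nΣxy − (Σx)(Σy) = 7·1584 − (61)(172) = 596
Denominator: √[(nΣx²−(Σx)²)(nΣy²−(Σy)²)]
  nΣx²−(Σx)² = 7·621 − 3721 = 626;  nΣy²−(Σy)² = 7·5442 − 29584 = 8510
  √(626·8510) = √5327260 = 2308.0858
r = 596 / 2308.0858 = 0.2582
t = r·√(n−2)/√(1−r²) = 0.2582·√5 / √(1−0.066667) = 0.577353 / 0.966092 = 0.598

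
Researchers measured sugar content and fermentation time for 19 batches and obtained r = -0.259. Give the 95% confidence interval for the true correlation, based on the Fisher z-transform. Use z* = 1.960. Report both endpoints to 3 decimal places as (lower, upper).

z_r = atanh(-0.259) = -0.265036;  SE = 1/√(n−3) = 1/√16 = 0.250000
z-limits: -0.265036 ± 1.960·0.250000 = -0.265036 ± 0.490000 = [-0.755036, 0.224964]
ρ-limits: (tanh -0.755036, tanh 0.224964) = (-0.638, 0.221)

(-0.638, 0.221)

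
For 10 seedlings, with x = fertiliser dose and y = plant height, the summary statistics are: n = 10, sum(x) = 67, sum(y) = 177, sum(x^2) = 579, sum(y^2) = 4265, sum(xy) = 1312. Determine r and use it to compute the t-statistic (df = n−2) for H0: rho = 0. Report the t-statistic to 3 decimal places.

S_xy = nΣxy − ΣxΣy = 10·1312 − 67·177 = 13120 − 11859 = 1261
S_xx = nΣx² − (Σx)² = 10·579 − 67² = 5790 − 4489 = 1301
S_yy = nΣy² − (Σy)² = 10·4265 − 177² = 42650 − 31329 = 11321
r = S_xy / √(S_xx·S_yy) = 1261 / √(1301·11321) = 1261 / √14728621 = 1261 / 3837.7886 = 0.3286
t = r·√(n−2)/√(1−r²) = 0.3286·√8 / √(1−0.107978) = 0.929421 / 0.944469 = 0.984

0.984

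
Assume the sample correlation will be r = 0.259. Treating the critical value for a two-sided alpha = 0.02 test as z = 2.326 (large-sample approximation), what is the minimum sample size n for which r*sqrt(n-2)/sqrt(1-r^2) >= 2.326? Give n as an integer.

78

r√(n−2)/√(1−r²) ≥ 2.326  ⇔  n−2 ≥ (2.326)²·(1−r²)/r²
(1−r²)/r² = (1−0.067081)/0.067081 = 13.9074
n ≥ 2 + 5.410276·13.9074 = 2 + 75.2429 = 77.2429
⌈77.2429⌉ = 78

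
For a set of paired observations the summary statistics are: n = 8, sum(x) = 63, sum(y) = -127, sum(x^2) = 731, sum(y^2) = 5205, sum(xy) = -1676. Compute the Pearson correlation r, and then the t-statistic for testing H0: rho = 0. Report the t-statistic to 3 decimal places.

-3.063

Numerator: nΣxy − (Σx)(Σy) = 8·(-1676) − (63)(-127) = -5407
Denominator: √[(nΣx²−(Σx)²)(nΣy²−(Σy)²)]
  nΣx²−(Σx)² = 8·731 − 3969 = 1879;  nΣy²−(Σy)² = 8·5205 − 16129 = 25511
  √(1879·25511) = √47935169 = 6923.5229
r = -5407 / 6923.5229 = -0.7810
t = r·√(n−2)/√(1−r²) = -0.7810·√6 / √(1−0.609961) = -1.913051 / 0.624531 = -3.063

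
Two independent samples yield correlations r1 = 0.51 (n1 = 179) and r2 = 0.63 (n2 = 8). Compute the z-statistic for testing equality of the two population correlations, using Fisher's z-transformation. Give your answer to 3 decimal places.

-0.394

z1 = atanh(0.51) = 0.562730,  z2 = atanh(0.63) = 0.741416
SE = √(1/(n1−3) + 1/(n2−3)) = √(1/176 + 1/5) = √(0.0056818 + 0.2000000) = √0.2056818 = 0.453522
z = (z1 − z2)/SE = (0.562730 − 0.741416) / 0.453522 = -0.178686 / 0.453522 = -0.394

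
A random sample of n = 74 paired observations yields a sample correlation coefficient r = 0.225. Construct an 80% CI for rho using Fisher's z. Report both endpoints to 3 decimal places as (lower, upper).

(0.077, 0.364)

z_r = atanh(0.225) = 0.228917;  SE = 1/√(n−3) = 1/√71 = 0.118678
z-limits: 0.228917 ± 1.282·0.118678 = 0.228917 ± 0.152145 = [0.076772, 0.381062]
ρ-limits: (tanh 0.076772, tanh 0.381062) = (0.077, 0.364)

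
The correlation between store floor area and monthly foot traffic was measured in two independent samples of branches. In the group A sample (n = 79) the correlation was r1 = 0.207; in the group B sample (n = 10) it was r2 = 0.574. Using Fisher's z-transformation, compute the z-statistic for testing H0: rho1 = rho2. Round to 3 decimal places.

Fisher z-transforms: z1 = atanh(0.207) = 0.210035, z2 = atanh(0.574) = 0.653468; difference d = -0.443433
Var(d) = 1/76 + 1/7 = 0.0131579 + 0.1428571 = 0.1560150
z = d/√Var(d) = -0.443433 / √0.1560150 = -0.443433 / 0.394987 = -1.123

-1.123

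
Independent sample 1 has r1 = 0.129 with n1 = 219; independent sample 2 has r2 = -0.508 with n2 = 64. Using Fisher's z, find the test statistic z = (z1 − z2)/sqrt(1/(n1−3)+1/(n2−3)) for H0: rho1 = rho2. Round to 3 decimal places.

Fisher z-transforms: z1 = atanh(0.129) = 0.129723, z2 = atanh(-0.508) = -0.560030; difference d = 0.689753
Var(d) = 1/216 + 1/61 = 0.0046296 + 0.0163934 = 0.0210230
z = d/√Var(d) = 0.689753 / √0.0210230 = 0.689753 / 0.144993 = 4.757

4.757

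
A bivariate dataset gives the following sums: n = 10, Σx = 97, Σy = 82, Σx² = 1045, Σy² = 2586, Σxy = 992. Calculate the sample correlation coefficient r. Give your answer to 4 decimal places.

S_xy = nΣxy − ΣxΣy = 10·992 − 97·82 = 9920 − 7954 = 1966
S_xx = nΣx² − (Σx)² = 10·1045 − 97² = 10450 − 9409 = 1041
S_yy = nΣy² − (Σy)² = 10·2586 − 82² = 25860 − 6724 = 19136
r = S_xy / √(S_xx·S_yy) = 1966 / √(1041·19136) = 1966 / √19920576 = 1966 / 4463.2472 = 0.4405

0.4405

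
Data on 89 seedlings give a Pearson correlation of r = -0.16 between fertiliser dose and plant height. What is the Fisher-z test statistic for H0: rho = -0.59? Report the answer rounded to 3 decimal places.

z_r = atanh(-0.16) = -0.161387,  z_0 = atanh(-0.59) = -0.677666
SE = 1/√(n−3) = 1/√86 = 0.107833
z = (z_r − z_0)/SE = (-0.161387 − (-0.677666)) / 0.107833 = 0.516279 / 0.107833 = 4.788

4.788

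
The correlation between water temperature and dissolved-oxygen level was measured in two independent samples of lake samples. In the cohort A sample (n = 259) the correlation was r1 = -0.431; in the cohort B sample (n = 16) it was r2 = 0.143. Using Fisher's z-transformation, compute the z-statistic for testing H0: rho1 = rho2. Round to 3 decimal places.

-2.128

Fisher z-transforms: z1 = atanh(-0.431) = -0.461124, z2 = atanh(0.143) = 0.143987; difference d = -0.605111
Var(d) = 1/256 + 1/13 = 0.0039062 + 0.0769231 = 0.0808293
z = d/√Var(d) = -0.605111 / √0.0808293 = -0.605111 / 0.284305 = -2.128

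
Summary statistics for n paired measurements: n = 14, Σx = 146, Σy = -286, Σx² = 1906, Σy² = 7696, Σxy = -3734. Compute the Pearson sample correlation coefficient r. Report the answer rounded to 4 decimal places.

Numerator: nΣxy − (Σx)(Σy) = 14·(-3734) − (146)(-286) = -10520
Denominator: √[(nΣx²−(Σx)²)(nΣy²−(Σy)²)]
  nΣx²−(Σx)² = 14·1906 − 21316 = 5368;  nΣy²−(Σy)² = 14·7696 − 81796 = 25948
  √(5368·25948) = √139288864 = 11802.0703
r = -10520 / 11802.0703 = -0.8914

-0.8914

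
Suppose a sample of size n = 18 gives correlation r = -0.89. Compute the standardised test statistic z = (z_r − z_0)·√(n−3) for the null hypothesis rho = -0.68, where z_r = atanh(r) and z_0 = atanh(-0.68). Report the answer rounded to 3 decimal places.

-2.296

Fisher z: atanh(-0.89) = -1.421926, atanh(-0.68) = -0.829114
z = (z_r − z_0)·√(n−3) = (-1.421926 − (-0.829114))·√15 = -0.592812 · 3.872983 = -2.296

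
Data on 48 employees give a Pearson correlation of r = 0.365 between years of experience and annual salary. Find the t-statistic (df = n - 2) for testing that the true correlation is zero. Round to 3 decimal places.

t = r·√(n−2) / √(1−r²) with r = 0.365, n = 48
  = 0.365·√46 / √(1 − 0.133225)
  = 0.365·6.782330 / 0.931008
  = 2.475550 / 0.931008 = 2.659

2.659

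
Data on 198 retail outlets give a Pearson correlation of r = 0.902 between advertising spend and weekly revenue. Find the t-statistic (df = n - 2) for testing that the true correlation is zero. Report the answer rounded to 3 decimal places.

29.249

1 − r² = 1 − 0.813604 = 0.186396;  √(1−r²) = 0.431736
√(n−2) = √196 = 14.000000
t = r·√(n−2)/√(1−r²) = 0.902 · 14.000000 / 0.431736 = 29.249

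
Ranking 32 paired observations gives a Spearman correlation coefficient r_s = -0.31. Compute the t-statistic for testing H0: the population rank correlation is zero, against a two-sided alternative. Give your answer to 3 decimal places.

1 − r_s² = 1 − 0.0961 = 0.9039;  √(1−r_s²) = 0.950737
√(n−2) = √30 = 5.477226
t = r_s·√(n−2)/√(1−r_s²) = -0.31 · 5.477226 / 0.950737 = -1.786

-1.786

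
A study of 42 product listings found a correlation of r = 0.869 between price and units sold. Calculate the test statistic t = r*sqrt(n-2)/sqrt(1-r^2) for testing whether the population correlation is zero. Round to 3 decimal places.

t = r·√(n−2) / √(1−r²) with r = 0.869, n = 42
  = 0.869·√40 / √(1 − 0.755161)
  = 0.869·6.324555 / 0.494812
  = 5.496038 / 0.494812 = 11.107

11.107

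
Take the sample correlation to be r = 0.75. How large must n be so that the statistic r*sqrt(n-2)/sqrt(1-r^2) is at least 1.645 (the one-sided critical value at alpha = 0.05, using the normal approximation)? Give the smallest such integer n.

r√(n−2)/√(1−r²) ≥ 1.645  ⇔  n−2 ≥ (1.645)²·(1−r²)/r²
(1−r²)/r² = (1−0.5625)/0.5625 = 0.7778
n ≥ 2 + 2.706025·0.7778 = 2 + 2.1047 = 4.1047
⌈4.1047⌉ = 5

5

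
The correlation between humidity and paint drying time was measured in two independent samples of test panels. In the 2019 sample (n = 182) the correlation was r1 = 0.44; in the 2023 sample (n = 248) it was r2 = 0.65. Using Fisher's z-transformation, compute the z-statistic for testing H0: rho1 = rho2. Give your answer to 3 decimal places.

Fisher z-transforms: z1 = atanh(0.44) = 0.472231, z2 = atanh(0.65) = 0.775299; difference d = -0.303068
Var(d) = 1/179 + 1/245 = 0.0055866 + 0.0040816 = 0.0096682
z = d/√Var(d) = -0.303068 / √0.0096682 = -0.303068 / 0.098327 = -3.082

-3.082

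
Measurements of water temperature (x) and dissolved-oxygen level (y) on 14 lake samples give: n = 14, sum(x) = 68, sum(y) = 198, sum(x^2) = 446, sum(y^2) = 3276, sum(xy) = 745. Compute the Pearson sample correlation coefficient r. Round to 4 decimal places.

-0.9237

Numerator: nΣxy − (Σx)(Σy) = 14·745 − (68)(198) = -3034
Denominator: √[(nΣx²−(Σx)²)(nΣy²−(Σy)²)]
  nΣx²−(Σx)² = 14·446 − 4624 = 1620;  nΣy²−(Σy)² = 14·3276 − 39204 = 6660
  √(1620·6660) = √10789200 = 3284.6918
r = -3034 / 3284.6918 = -0.9237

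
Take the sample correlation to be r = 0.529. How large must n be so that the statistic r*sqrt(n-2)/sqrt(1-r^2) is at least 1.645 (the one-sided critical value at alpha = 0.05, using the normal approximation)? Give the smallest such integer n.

r√(n−2)/√(1−r²) ≥ 1.645  ⇔  n−2 ≥ (1.645)²·(1−r²)/r²
(1−r²)/r² = (1−0.279841)/0.279841 = 2.5735
n ≥ 2 + 2.706025·2.5735 = 2 + 6.9640 = 8.9640
⌈8.9640⌉ = 9

9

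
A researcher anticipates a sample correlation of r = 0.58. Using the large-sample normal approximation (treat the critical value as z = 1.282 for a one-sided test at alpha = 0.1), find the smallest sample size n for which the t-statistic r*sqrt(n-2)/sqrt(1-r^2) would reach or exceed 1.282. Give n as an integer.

Need r·√(n−2)/√(1−r²) ≥ 1.282
√(n−2) ≥ 1.282·√(1−0.3364) / 0.58 = 1.282·0.814616 / 0.58 = 1.8006
n−2 ≥ 3.2422  ⇒  n ≥ 5.2422
Smallest integer n = 6

6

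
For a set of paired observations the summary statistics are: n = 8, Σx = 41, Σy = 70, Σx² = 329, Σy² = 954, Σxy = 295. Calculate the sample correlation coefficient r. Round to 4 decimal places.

S_xy = nΣxy − ΣxΣy = 8·295 − 41·70 = 2360 − 2870 = -510
S_xx = nΣx² − (Σx)² = 8·329 − 41² = 2632 − 1681 = 951
S_yy = nΣy² − (Σy)² = 8·954 − 70² = 7632 − 4900 = 2732
r = S_xy / √(S_xx·S_yy) = -510 / √(951·2732) = -510 / √2598132 = -510 / 1611.8722 = -0.3164

-0.3164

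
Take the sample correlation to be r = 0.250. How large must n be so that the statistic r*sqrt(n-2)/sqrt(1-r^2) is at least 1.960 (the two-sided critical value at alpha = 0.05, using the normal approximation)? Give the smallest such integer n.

Need r·√(n−2)/√(1−r²) ≥ 1.960
√(n−2) ≥ 1.960·√(1−0.062500) / 0.250 = 1.960·0.968246 / 0.250 = 7.5910
n−2 ≥ 57.6233  ⇒  n ≥ 59.6233
Smallest integer n = 60

60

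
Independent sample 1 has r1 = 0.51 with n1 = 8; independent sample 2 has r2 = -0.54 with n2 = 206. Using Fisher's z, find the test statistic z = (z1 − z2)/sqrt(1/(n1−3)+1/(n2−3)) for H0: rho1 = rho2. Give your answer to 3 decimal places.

Fisher z-transforms: z1 = atanh(0.51) = 0.562730, z2 = atanh(-0.54) = -0.604156; difference d = 1.166886
Var(d) = 1/5 + 1/203 = 0.2000000 + 0.0049261 = 0.2049261
z = d/√Var(d) = 1.166886 / √0.2049261 = 1.166886 / 0.452688 = 2.578

2.578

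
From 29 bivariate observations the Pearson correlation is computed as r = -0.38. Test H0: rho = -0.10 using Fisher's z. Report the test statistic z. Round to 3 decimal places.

Fisher z: atanh(-0.38) = -0.400060, atanh(-0.10) = -0.100335
z = (z_r − z_0)·√(n−3) = (-0.400060 − (-0.100335))·√26 = -0.299725 · 5.099020 = -1.528

-1.528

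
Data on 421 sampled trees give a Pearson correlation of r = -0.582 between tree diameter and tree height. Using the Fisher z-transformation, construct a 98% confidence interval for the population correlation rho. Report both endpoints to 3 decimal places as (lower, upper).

z_r = atanh(-0.582) = -0.665482;  SE = 1/√(n−3) = 1/√418 = 0.048912
z-limits: -0.665482 ± 2.326·0.048912 = -0.665482 ± 0.113769 = [-0.779251, -0.551713]
ρ-limits: (tanh -0.779251, tanh -0.551713) = (-0.652, -0.502)

(-0.652, -0.502)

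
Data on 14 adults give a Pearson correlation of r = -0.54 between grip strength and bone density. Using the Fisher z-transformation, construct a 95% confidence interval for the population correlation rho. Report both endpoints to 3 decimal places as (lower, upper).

(-0.832, -0.013)

z_r = atanh(-0.54) = -0.604156;  SE = 1/√(n−3) = 1/√11 = 0.301511
z-limits: -0.604156 ± 1.960·0.301511 = -0.604156 ± 0.590962 = [-1.195118, -0.013194]
ρ-limits: (tanh -1.195118, tanh -0.013194) = (-0.832, -0.013)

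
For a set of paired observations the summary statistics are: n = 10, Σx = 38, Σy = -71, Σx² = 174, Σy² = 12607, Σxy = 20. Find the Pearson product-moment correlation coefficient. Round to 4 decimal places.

Numerator: nΣxy − (Σx)(Σy) = 10·20 − (38)(-71) = 2898
Denominator: √[(nΣx²−(Σx)²)(nΣy²−(Σy)²)]
  nΣx²−(Σx)² = 10·174 − 1444 = 296;  nΣy²−(Σy)² = 10·12607 − 5041 = 121029
  √(296·121029) = √35824584 = 5985.3641
r = 2898 / 5985.3641 = 0.4842

0.4842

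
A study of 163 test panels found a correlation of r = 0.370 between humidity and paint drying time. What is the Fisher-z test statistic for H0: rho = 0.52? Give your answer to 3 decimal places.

z_r = atanh(0.370) = 0.388423,  z_0 = atanh(0.52) = 0.576340
SE = 1/√(n−3) = 1/√160 = 0.079057
z = (z_r − z_0)/SE = (0.388423 − 0.576340) / 0.079057 = -0.187917 / 0.079057 = -2.377

-2.377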